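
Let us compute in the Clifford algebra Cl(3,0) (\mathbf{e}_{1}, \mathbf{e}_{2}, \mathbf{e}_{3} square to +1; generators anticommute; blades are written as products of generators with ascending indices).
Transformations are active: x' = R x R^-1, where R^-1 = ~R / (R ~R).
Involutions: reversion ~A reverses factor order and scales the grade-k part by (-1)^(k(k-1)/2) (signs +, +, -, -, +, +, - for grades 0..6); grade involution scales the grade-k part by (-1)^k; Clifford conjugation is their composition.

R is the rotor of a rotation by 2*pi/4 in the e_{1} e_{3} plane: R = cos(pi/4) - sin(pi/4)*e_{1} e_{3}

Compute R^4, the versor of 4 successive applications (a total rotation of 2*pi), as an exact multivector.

Half-angle bookkeeping: 4 applications in e_{1} e_{3} add up to rotor phase 4*pi/4 = \pi, so R^4 = cos(\pi) - sin(\pi)*e_{1} e_{3}.
cos(\pi) = -1 and sin(\pi) = 0, so R^4 = -1. The total rotation 2*pi is 1 full turn, so every vector returns to itself, yet the rotor is -1, on the OTHER sheet of the double cover (an odd number of 2*pi turns).
Answer: -1


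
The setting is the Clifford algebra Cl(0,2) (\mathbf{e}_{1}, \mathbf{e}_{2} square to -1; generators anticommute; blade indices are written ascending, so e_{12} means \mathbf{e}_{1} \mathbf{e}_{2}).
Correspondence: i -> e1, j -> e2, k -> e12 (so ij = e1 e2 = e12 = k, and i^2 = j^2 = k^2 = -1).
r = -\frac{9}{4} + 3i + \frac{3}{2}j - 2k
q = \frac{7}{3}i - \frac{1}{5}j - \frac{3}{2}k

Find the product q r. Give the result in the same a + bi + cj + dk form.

In blades: q = \frac{7}{3} e_{1} - \frac{1}{5} e_{2} - \frac{3}{2} e_{12}, r = -\frac{9}{4} + 3 e_{1} + \frac{3}{2} e_{2} - 2 e_{12}.
Distribute q over r term by term (generator squares from the signature, products reordered to ascending indices): (\frac{7}{3} e_{1})*r = -7 - \frac{21}{4} e_{1} + \frac{14}{3} e_{2} + \frac{7}{2} e_{12}; (-\frac{1}{5} e_{2})*r = \frac{3}{10} + \frac{2}{5} e_{1} + \frac{9}{20} e_{2} + \frac{3}{5} e_{12}; (-\frac{3}{2} e_{12})*r = -3 + \frac{9}{4} e_{1} - \frac{9}{2} e_{2} + \frac{27}{8} e_{12}.
Sum: -\frac{97}{10} - \frac{13}{5} e_{1} + \frac{37}{60} e_{2} + \frac{299}{40} e_{12}; translating back through the correspondence:
Answer: -\frac{97}{10} - \frac{13}{5}i + \frac{37}{60}j + \frac{299}{40}k


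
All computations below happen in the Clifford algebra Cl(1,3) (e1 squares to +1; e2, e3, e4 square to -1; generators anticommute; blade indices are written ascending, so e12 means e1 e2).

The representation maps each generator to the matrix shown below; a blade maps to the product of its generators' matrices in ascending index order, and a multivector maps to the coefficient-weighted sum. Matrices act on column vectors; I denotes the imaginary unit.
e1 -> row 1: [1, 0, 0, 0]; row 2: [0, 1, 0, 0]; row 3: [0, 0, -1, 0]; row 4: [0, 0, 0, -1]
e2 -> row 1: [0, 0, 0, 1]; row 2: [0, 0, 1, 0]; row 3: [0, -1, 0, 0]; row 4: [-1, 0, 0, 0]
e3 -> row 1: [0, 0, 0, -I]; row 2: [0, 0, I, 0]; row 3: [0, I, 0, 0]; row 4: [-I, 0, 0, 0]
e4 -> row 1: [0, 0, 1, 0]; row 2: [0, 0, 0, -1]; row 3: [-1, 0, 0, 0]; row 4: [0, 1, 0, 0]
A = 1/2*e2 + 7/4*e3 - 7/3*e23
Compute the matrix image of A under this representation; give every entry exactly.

Bivector images (products of the table entries): rho(e23) = rho(e2)rho(e3) = row 1: [-I, 0, 0, 0]; row 2: [0, I, 0, 0]; row 3: [0, 0, -I, 0]; row 4: [0, 0, 0, I].
M = (1/2)*rho(e2) + (7/4)*rho(e3) + (-7/3)*rho(e23), summed entrywise:
Answer: row 1: [7*I/3, 0, 0, 1/2 - 7*I/4]; row 2: [0, -7*I/3, 1/2 + 7*I/4, 0]; row 3: [0, -1/2 + 7*I/4, 7*I/3, 0]; row 4: [-1/2 - 7*I/4, 0, 0, -7*I/3]


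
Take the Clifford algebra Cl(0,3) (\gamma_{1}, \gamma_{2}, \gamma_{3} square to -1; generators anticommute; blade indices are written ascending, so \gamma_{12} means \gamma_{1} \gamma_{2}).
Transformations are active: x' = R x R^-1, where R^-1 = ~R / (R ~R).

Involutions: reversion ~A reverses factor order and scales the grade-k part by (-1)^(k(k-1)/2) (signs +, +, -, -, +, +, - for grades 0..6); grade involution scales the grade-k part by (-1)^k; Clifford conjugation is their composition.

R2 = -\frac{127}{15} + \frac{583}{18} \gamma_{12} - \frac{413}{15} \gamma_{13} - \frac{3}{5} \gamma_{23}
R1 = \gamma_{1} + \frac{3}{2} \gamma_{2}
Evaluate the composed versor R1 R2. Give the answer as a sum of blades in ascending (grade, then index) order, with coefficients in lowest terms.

Distribute over the terms of R1 (each basis-blade product reordered to ascending indices, repeated generators contracted through their squares):
(\gamma_{1}) R2 = -\frac{127}{15} \gamma_{1} - \frac{583}{18} \gamma_{2} + \frac{413}{15} \gamma_{3} - \frac{3}{5} \gamma_{123}
(\frac{3}{2} \gamma_{2}) R2 = \frac{583}{12} \gamma_{1} - \frac{127}{10} \gamma_{2} + \frac{9}{10} \gamma_{3} + \frac{413}{10} \gamma_{123}
Summing the partial products and collecting blades:
Answer: \frac{2407}{60} \gamma_{1} - \frac{2029}{45} \gamma_{2} + \frac{853}{30} \gamma_{3} + \frac{407}{10} \gamma_{123}


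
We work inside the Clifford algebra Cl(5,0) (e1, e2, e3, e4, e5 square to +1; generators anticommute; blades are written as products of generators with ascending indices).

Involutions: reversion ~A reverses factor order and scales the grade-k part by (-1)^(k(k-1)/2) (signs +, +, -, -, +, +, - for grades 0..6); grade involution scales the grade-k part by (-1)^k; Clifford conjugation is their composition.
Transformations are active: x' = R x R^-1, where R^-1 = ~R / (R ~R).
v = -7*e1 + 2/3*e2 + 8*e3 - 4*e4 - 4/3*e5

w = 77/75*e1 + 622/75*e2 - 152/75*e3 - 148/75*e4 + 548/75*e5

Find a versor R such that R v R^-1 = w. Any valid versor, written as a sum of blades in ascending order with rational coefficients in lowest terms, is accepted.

A norm check does it: q(v) = q(w) = 1181/9, hence R = v + w = -448/75*e1 + 224/25*e2 + 448/75*e3 - 448/75*e4 + 448/75*e5 realises the map — parallel part kept, (v - w)/2 negated, v carried to w.
Answer: -448/75*e1 + 224/25*e2 + 448/75*e3 - 448/75*e4 + 448/75*e5


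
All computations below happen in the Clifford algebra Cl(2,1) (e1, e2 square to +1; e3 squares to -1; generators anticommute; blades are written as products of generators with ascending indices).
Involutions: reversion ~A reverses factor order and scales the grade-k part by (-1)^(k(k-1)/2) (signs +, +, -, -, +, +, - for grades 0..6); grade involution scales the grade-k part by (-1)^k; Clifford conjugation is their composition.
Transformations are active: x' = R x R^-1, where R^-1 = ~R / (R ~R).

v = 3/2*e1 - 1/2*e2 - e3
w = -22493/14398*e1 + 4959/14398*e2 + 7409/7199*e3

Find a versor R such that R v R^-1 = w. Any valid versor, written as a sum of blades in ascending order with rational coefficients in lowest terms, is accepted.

Reasoning: v^2 = w^2 = 3/2 since conjugation preserves the quadratic form; R = v + w = -448/7199*e1 - 1120/7199*e2 + 210/7199*e3 is then valid when invertible, keeping its own part and reversing (v - w)/2.
Answer: -448/7199*e1 - 1120/7199*e2 + 210/7199*e3


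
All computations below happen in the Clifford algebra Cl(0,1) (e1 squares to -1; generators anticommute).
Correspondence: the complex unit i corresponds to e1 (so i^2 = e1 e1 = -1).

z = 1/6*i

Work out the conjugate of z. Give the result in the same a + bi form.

In blades: z = 1/6*e1.
Conjugation here is Clifford conjugation: the scalar is fixed and the grade-1 and grade-2 blades all flip sign, giving -1/6*e1; translating back:
Answer: -1/6*i


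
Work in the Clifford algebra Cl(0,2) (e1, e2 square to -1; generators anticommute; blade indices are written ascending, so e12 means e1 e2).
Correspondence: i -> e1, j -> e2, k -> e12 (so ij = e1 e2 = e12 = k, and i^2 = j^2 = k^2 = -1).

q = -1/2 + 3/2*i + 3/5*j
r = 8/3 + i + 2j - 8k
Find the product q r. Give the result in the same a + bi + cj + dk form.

In blades: q = -1/2 + 3/2*e1 + 3/5*e2, r = 8/3 + e1 + 2*e2 - 8*e12.
Distribute q over r term by term (generator squares from the signature, products reordered to ascending indices): (-1/2)*r = -4/3 - 1/2*e1 - e2 + 4*e12; (3/2*e1)*r = -3/2 + 4*e1 + 12*e2 + 3*e12; (3/5*e2)*r = -6/5 - 24/5*e1 + 8/5*e2 - 3/5*e12.
Sum: -121/30 - 13/10*e1 + 63/5*e2 + 32/5*e12; translating back through the correspondence:
Answer: -121/30 - 13/10*i + 63/5*j + 32/5*k


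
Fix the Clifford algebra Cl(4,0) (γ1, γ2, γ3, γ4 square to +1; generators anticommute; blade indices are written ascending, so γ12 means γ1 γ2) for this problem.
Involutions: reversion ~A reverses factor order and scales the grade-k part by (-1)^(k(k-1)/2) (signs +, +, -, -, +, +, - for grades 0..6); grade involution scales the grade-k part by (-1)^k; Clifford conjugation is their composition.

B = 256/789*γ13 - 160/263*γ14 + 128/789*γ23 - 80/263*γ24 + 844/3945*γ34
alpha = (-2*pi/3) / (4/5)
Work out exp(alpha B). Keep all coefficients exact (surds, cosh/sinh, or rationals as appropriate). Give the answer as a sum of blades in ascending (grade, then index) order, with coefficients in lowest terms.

B^2 term by term: the squares give (256/789)^2*(γ13)^2 + (-160/263)^2*(γ14)^2 + (128/789)^2*(γ23)^2 + (-80/263)^2*(γ24)^2 + (844/3945)^2*(γ34)^2 = 65536/622521*(-1) + 25600/69169*(-1) + 16384/622521*(-1) + 6400/69169*(-1) + 712336/15563025*(-1) = -16/25 (each basis 2-blade squares to minus the product of its generators' squares); cross terms between blades sharing an index anticommute and cancel; the commuting (index-disjoint) pairs give grade-4 terms 2*c*c'*(blade product), which cancel blade by blade — γ1234: 40960/207507 - 40960/207507 = 0 — confirming B is simple. So B^2 = -16/25.
B^2 = -16/25 — since the square is negative, the closed form is circular: l = 4/5, alpha*l = -2*pi/3, so exp(alpha B) = cos(-2*pi/3) + (sin(-2*pi/3)/(4/5))*B = -1/2 + (-5*sqrt(3)/8)*B.
Answer: -1/2 - 160*sqrt(3)/789*γ13 + 100*sqrt(3)/263*γ14 - 80*sqrt(3)/789*γ23 + 50*sqrt(3)/263*γ24 - 211*sqrt(3)/1578*γ34


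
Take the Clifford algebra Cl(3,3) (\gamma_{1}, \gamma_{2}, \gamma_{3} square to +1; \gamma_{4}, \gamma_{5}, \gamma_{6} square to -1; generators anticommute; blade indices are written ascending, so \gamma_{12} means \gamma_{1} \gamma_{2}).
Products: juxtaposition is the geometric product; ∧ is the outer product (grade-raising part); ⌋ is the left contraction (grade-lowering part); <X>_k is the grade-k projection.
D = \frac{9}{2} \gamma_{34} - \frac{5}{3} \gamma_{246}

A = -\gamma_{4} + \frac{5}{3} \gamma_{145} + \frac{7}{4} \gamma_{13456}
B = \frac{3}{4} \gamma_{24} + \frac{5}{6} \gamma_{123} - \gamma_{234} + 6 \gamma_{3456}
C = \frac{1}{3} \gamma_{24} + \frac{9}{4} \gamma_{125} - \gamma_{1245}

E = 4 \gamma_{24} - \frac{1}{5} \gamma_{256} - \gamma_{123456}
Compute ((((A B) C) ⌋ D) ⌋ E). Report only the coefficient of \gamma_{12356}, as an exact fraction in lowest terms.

step 1: -\frac{21}{2} \gamma_{1} - \frac{3}{4} \gamma_{2} - \gamma_{23} + \frac{5}{4} \gamma_{125} - 10 \gamma_{136} - 6 \gamma_{356} + \frac{5}{6} \gamma_{1234} - \frac{5}{3} \gamma_{1235} - \frac{7}{4} \gamma_{1256} + \frac{25}{18} \gamma_{2345} - \frac{35}{24} \gamma_{2456} - \frac{21}{16} \gamma_{12356}
step 2: \frac{45}{16} - \frac{15}{4} \gamma_{3} + \gamma_{4} + \frac{63}{16} \gamma_{6} - \frac{5}{3} \gamma_{13} + \frac{27}{16} \gamma_{15} + \frac{35}{24} \gamma_{16} - \frac{189}{8} \gamma_{25} - \frac{4}{3} \gamma_{34} - \frac{35}{27} \gamma_{35} + \frac{189}{64} \gamma_{36} - \frac{7}{4} \gamma_{46} - \frac{35}{72} \gamma_{56} - \frac{7}{2} \gamma_{124} + \frac{25}{8} \gamma_{134} + \frac{9}{4} \gamma_{135} - \frac{1}{3} \gamma_{145} + \frac{105}{32} \gamma_{146} + \frac{21}{2} \gamma_{245} - \frac{15}{8} \gamma_{345} - \frac{21}{16} \gamma_{346} - \frac{27}{2} \gamma_{1236} - \frac{4}{9} \gamma_{1345} - \frac{7}{12} \gamma_{1456} + \frac{45}{2} \gamma_{2356} + \frac{28}{3} \gamma_{12346} + \frac{7}{16} \gamma_{13456} + 12 \gamma_{23456}
step 3: -6 - \frac{35}{12} \gamma_{2} + \frac{9}{2} \gamma_{3} - \frac{135}{8} \gamma_{4} + \frac{105}{16} \gamma_{24} - \frac{5}{3} \gamma_{26} + \frac{405}{32} \gamma_{34} - \frac{75}{16} \gamma_{246}
step 4: \frac{105}{4} - \frac{135}{2} \gamma_{2} - \frac{35}{3} \gamma_{4} - \frac{1}{3} \gamma_{5} - 24 \gamma_{24} + \frac{7}{12} \gamma_{56} - \frac{75}{16} \gamma_{135} + \frac{6}{5} \gamma_{256} - \frac{405}{32} \gamma_{1256} - \frac{5}{3} \gamma_{1345} + \frac{105}{16} \gamma_{1356} + \frac{135}{8} \gamma_{12356} - \frac{9}{2} \gamma_{12456} - \frac{35}{12} \gamma_{13456} + 6 \gamma_{123456}
Answer: \frac{135}{8}


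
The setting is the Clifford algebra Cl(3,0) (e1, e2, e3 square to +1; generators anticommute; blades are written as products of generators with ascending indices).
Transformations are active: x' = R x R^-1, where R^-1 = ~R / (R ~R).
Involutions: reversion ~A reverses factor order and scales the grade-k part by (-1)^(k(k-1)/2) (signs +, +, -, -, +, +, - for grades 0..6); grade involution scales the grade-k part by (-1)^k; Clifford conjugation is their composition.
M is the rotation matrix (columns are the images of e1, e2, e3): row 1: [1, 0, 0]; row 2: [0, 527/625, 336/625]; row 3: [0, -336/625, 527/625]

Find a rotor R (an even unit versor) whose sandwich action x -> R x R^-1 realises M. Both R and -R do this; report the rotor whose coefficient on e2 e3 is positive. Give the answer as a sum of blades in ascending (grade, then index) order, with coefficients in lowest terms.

Method: write R = a + b12*e1 e2 + b13*e1 e3 + b23*e2 e3 with a^2 + b12^2 + b13^2 + b23^2 = 1 (so R^-1 = ~R). Expanding the columns R e_j ~R gives tr M = 4a^2 - 1 and, from the antisymmetric part, M21 - M12 = -4a*b12, M13 - M31 = 4a*b13, M32 - M23 = -4a*b23.
Here tr M = 1679/625, so a^2 = (1 + tr M)/4 = 576/625 and a = ±24/25. Taking a = 24/25: M21 - M12 = 0, M13 - M31 = 0, M32 - M23 = -672/625, giving b12 = 0, b13 = 0, b23 = 7/25, i.e. R = 24/25 + 7/25*e2 e3.
Its e2 e3 coefficient is already positive.
Answer: 24/25 + 7/25*e2 e3. Sheet selection: the two-to-one cover makes ±R indistinguishable at the matrix level (trace 1679/625), so uniqueness comes from the required sign on e2 e3.


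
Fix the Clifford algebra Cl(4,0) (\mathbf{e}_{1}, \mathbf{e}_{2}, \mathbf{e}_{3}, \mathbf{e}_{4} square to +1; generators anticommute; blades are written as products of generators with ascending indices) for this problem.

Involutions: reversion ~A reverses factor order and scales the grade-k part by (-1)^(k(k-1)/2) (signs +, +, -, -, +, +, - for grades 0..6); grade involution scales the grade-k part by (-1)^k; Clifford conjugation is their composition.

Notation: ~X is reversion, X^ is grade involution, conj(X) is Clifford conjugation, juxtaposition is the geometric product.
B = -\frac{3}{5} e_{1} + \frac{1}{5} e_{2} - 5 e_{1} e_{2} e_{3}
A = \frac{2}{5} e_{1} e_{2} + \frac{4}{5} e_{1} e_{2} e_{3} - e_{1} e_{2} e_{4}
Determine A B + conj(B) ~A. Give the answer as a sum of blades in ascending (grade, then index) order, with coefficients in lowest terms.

first term: 4 + \frac{2}{25} e_{1} + \frac{6}{25} e_{2} + 2 e_{3} - \frac{4}{25} e_{1} e_{3} + \frac{1}{5} e_{1} e_{4} - \frac{12}{25} e_{2} e_{3} + \frac{3}{5} e_{2} e_{4} + 5 e_{3} e_{4}
second term: -4 - \frac{2}{25} e_{1} - \frac{6}{25} e_{2} - 2 e_{3} - \frac{4}{25} e_{1} e_{3} + \frac{1}{5} e_{1} e_{4} - \frac{12}{25} e_{2} e_{3} + \frac{3}{5} e_{2} e_{4} + 5 e_{3} e_{4}
Answer: -\frac{8}{25} e_{1} e_{3} + \frac{2}{5} e_{1} e_{4} - \frac{24}{25} e_{2} e_{3} + \frac{6}{5} e_{2} e_{4} + 10 e_{3} e_{4}


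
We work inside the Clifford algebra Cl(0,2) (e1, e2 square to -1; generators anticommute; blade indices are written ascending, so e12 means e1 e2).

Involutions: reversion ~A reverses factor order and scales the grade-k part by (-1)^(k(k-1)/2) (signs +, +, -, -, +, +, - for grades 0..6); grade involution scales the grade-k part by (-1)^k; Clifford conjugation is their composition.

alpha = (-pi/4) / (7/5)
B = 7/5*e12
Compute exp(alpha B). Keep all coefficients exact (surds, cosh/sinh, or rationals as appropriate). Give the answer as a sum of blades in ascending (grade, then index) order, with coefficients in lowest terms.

B^2 = (7/5)^2*(e12)^2 = 49/25*(-1) = -49/25 (a basis 2-blade squares to minus the product of its generators' squares).
B^2 = -49/25 — a negative square means the series sums to a rotation: l = 7/5, alpha*l = -pi/4, so exp(alpha B) = cos(-pi/4) + (sin(-pi/4)/(7/5))*B = sqrt(2)/2 + (-5*sqrt(2)/14)*B.
Answer: sqrt(2)/2 - sqrt(2)/2*e12


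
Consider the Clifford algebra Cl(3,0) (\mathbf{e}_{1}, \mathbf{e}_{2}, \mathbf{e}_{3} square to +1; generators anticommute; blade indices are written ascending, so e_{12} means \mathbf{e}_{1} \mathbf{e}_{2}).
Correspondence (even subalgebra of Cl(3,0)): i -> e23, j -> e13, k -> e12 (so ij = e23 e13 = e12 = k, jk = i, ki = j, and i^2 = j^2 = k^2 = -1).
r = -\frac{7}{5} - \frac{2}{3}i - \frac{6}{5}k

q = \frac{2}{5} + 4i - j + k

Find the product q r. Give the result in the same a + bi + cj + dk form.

In blades: q = \frac{2}{5} + e_{12} - e_{13} + 4 e_{23}, r = -\frac{7}{5} - \frac{6}{5} e_{12} - \frac{2}{3} e_{23}.
Distribute q over r term by term (generator squares from the signature, products reordered to ascending indices): (\frac{2}{5})*r = -\frac{14}{25} - \frac{12}{25} e_{12} - \frac{4}{15} e_{23}; (e_{12})*r = \frac{6}{5} - \frac{7}{5} e_{12} - \frac{2}{3} e_{13}; (-e_{13})*r = -\frac{2}{3} e_{12} + \frac{7}{5} e_{13} + \frac{6}{5} e_{23}; (4 e_{23})*r = \frac{8}{3} + \frac{24}{5} e_{13} - \frac{28}{5} e_{23}.
Sum: \frac{248}{75} - \frac{191}{75} e_{12} + \frac{83}{15} e_{13} - \frac{14}{3} e_{23}; translating back through the correspondence:
Answer: \frac{248}{75} - \frac{14}{3}i + \frac{83}{15}j - \frac{191}{75}k


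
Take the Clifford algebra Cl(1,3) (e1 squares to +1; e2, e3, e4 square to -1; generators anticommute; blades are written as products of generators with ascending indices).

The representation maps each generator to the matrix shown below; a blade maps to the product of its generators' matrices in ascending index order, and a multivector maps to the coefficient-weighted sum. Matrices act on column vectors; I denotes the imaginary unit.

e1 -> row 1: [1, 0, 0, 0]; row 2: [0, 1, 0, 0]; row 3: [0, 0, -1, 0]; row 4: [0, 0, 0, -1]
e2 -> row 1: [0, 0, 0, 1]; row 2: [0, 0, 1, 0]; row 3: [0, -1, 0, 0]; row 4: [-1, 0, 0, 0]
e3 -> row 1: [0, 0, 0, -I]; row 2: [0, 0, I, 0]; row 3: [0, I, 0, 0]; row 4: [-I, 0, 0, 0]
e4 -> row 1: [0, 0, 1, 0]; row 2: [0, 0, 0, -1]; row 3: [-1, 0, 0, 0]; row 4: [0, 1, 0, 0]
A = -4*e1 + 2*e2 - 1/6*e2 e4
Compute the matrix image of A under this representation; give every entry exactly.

Bivector images (products of the table entries): rho(e2 e4) = rho(e2)rho(e4) = row 1: [0, 1, 0, 0]; row 2: [-1, 0, 0, 0]; row 3: [0, 0, 0, 1]; row 4: [0, 0, -1, 0].
M = (-4)*rho(e1) + (2)*rho(e2) + (-1/6)*rho(e2 e4), summed entrywise:
Answer: row 1: [-4, -1/6, 0, 2]; row 2: [1/6, -4, 2, 0]; row 3: [0, -2, 4, -1/6]; row 4: [-2, 0, 1/6, 4]


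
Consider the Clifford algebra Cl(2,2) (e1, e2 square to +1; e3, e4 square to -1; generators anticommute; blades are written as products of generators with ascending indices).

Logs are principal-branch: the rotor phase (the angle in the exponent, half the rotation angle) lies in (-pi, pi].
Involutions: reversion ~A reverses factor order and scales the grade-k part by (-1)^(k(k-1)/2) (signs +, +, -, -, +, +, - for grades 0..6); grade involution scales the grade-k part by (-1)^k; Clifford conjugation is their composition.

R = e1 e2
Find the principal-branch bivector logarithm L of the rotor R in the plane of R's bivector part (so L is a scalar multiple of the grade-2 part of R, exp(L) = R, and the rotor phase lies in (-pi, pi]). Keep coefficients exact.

The scalar part of R is 0, which pins the rotor phase on the principal branch; dividing the bivector part by the sine of that phase recovers the unit plane, and L is the phase times that plane.
Concretely: cos(phase) = 0 gives phase = ±pi/2, and since phase/sin(phase) is even the sign is immaterial: L = (phase/sin(phase)) * <R>_2 = (pi/2) * <R>_2.
Answer: pi/2*e1 e2


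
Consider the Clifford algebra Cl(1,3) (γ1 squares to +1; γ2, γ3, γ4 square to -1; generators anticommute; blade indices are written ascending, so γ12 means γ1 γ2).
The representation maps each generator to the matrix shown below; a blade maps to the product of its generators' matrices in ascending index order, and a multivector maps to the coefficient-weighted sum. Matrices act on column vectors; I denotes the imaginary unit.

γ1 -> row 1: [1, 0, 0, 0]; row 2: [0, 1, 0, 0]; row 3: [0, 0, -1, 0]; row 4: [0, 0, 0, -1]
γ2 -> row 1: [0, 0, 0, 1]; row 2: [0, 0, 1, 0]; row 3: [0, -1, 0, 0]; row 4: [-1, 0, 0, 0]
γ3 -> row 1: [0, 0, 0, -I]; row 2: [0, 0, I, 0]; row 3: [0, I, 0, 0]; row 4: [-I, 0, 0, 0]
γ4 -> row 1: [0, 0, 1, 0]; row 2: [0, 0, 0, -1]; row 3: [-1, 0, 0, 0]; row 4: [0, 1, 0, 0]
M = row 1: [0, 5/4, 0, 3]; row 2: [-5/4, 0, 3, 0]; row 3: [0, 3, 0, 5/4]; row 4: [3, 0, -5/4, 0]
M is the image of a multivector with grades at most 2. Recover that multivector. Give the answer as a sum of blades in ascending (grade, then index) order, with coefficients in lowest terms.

Method: the blade images are trace-orthogonal — tr(rho(e_A) rho(e_B)^-1) = 4 if A = B and 0 otherwise — and rho(e_A)^-1 = (e_A)^2 * rho(e_A) with (e_A)^2 = +1 or -1, so the coefficient of e_A in the preimage is (e_A)^2 * tr(M rho(e_A))/4.
Nonzero projections over blades of grade <= 2: γ12: (γ12)^2 = +1, tr(M rho(γ12)) = 12, coefficient 3; γ24: (γ24)^2 = -1, tr(M rho(γ24)) = -5, coefficient 5/4. Every other blade of grade <= 2 projects to 0.
Answer: 3*γ12 + 5/4*γ24


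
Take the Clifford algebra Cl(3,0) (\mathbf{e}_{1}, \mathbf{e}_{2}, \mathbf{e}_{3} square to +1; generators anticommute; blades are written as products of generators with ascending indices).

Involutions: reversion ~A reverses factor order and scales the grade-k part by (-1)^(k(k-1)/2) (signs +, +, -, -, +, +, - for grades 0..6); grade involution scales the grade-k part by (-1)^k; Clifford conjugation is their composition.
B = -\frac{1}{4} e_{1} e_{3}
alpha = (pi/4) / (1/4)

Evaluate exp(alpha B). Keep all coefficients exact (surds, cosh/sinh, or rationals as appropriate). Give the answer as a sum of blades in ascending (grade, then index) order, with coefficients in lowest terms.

B^2 = (-\frac{1}{4})^2*(e_{1} e_{3})^2 = \frac{1}{16}*(-1) = -\frac{1}{16} (a basis 2-blade squares to minus the product of its generators' squares).
B^2 = -\frac{1}{16} — since the square is negative, the closed form is circular: l = \frac{1}{4}, alpha*l = \frac{\pi}{4}, so exp(alpha B) = cos(\frac{\pi}{4}) + (sin(\frac{\pi}{4})/(\frac{1}{4}))*B = \frac{\sqrt{2}}{2} + (2 \sqrt{2})*B.
Answer: \frac{\sqrt{2}}{2} - \frac{\sqrt{2}}{2} e_{1} e_{3}


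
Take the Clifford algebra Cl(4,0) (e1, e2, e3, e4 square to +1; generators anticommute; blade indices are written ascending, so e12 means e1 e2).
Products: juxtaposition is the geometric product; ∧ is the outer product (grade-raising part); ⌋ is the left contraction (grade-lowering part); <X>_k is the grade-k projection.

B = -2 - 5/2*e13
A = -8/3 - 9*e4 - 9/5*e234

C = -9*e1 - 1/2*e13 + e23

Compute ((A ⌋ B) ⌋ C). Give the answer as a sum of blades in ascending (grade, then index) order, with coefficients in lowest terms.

step 1: 16/3 + 20/3*e13
step 2: 10/3 - 48*e1 - 8/3*e13 + 16/3*e23
Answer: 10/3 - 48*e1 - 8/3*e13 + 16/3*e23


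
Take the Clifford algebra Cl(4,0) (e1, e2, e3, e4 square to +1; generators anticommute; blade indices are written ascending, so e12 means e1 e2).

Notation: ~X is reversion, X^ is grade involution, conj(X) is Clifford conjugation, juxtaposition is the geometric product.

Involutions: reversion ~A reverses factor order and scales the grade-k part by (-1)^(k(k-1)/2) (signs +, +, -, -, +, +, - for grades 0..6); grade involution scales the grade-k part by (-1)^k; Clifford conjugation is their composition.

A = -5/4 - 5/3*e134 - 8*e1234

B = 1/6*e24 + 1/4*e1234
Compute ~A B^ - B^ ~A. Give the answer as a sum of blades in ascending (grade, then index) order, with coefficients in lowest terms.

first term: -2 - 5/12*e2 - 4/3*e13 - 5/24*e24 + 5/18*e123 - 5/16*e1234
second term: -2 + 5/12*e2 - 4/3*e13 - 5/24*e24 - 5/18*e123 - 5/16*e1234
Answer: -5/6*e2 + 5/9*e123


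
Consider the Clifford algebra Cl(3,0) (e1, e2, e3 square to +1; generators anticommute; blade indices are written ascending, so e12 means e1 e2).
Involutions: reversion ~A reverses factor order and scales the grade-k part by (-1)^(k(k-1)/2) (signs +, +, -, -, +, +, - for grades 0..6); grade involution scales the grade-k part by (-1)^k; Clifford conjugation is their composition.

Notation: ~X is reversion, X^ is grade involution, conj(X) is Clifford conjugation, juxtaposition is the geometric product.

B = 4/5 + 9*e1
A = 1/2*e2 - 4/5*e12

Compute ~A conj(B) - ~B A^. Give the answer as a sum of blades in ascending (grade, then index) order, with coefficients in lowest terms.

first term: 38/5*e2 + 257/50*e12
second term: -38/5*e2 - 257/50*e12
Answer: 76/5*e2 + 257/25*e12


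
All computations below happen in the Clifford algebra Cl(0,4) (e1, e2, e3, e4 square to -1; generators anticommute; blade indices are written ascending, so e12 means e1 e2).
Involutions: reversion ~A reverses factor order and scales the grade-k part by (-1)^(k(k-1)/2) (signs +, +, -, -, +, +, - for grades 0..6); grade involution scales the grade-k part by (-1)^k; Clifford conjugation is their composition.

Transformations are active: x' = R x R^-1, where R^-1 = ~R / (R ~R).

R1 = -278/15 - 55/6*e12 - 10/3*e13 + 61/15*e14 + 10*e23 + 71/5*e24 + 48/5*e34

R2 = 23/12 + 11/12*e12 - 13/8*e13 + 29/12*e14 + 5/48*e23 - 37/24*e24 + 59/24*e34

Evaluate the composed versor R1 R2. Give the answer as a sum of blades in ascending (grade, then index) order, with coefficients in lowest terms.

Distribute over the grade parts of R1 (each basis-blade product reordered to ascending indices, repeated generators contracted through their squares):
<R1>_0 (= -278/15) R2 = -3197/90 - 1529/90*e12 + 1807/60*e13 - 4031/90*e14 - 139/72*e23 + 5143/180*e24 - 8201/180*e34
<R1>_2 (= -55/6*e12 - 10/3*e13 + 61/15*e14 + 10*e23 + 71/5*e24 + 48/5*e34) R2 = -1151/120 - 15211/360*e12 - 13637/1440*e13 - 523/720*e14 + 12503/144*e23 - 8009/360*e24 + 41/720*e34 + 691/24*e1234
Summing the partial products and collecting blades:
Answer: -16241/360 - 7109/120*e12 + 29731/1440*e13 - 32771/720*e14 + 4075/48*e23 + 253/40*e24 - 10921/240*e34 + 691/24*e1234


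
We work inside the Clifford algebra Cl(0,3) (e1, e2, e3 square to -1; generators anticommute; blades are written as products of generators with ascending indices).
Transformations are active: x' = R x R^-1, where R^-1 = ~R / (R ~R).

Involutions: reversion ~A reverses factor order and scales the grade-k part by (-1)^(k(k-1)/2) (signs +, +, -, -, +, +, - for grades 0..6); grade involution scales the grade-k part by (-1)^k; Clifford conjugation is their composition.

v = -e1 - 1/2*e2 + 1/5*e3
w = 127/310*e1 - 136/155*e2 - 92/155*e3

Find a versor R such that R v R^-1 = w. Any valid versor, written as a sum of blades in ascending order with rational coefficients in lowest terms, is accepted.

A norm check does it: q(v) = q(w) = -129/100, hence R = v + w = -183/310*e1 - 427/310*e2 - 61/155*e3 realises the map — parallel part kept, (v - w)/2 negated, v carried to w.
Answer: -183/310*e1 - 427/310*e2 - 61/155*e3


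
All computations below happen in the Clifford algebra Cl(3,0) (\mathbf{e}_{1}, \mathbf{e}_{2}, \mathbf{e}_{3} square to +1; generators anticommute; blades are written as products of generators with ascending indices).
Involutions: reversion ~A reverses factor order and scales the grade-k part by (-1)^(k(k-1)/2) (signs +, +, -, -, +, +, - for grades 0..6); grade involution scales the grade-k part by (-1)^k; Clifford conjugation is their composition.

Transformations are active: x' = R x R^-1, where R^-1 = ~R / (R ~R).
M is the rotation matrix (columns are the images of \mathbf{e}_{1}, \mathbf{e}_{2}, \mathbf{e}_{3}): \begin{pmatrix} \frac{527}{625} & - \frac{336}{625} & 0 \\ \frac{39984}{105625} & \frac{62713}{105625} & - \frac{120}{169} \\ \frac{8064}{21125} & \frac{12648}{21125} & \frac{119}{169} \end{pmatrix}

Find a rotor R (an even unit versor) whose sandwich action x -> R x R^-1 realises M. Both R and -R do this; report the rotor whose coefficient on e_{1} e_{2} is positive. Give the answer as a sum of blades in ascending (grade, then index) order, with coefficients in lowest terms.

Method: write R = a + b12*e_{1} e_{2} + b13*e_{1} e_{3} + b23*e_{2} e_{3} with a^2 + b12^2 + b13^2 + b23^2 = 1 (so R^-1 = ~R). Expanding the columns R e_j ~R gives tr M = 4a^2 - 1 and, from the antisymmetric part, M21 - M12 = -4a*b12, M13 - M31 = 4a*b13, M32 - M23 = -4a*b23.
Here tr M = \frac{226151}{105625}, so a^2 = (1 + tr M)/4 = \frac{82944}{105625} and a = ±\frac{288}{325}. Taking a = \frac{288}{325}: M21 - M12 = \frac{96768}{105625}, M13 - M31 = -\frac{8064}{21125}, M32 - M23 = \frac{27648}{21125}, giving b12 = -\frac{84}{325}, b13 = -\frac{7}{65}, b23 = -\frac{24}{65}, i.e. R = \frac{288}{325} - \frac{84}{325} e_{1} e_{2} - \frac{7}{65} e_{1} e_{3} - \frac{24}{65} e_{2} e_{3}.
Its e_{1} e_{2} coefficient is negative, so report the other preimage -R.
Answer: -\frac{288}{325} + \frac{84}{325} e_{1} e_{2} + \frac{7}{65} e_{1} e_{3} + \frac{24}{65} e_{2} e_{3}. Why the constraint matters: R and -R act identically through the sandwich — M has trace \frac{226151}{105625} either way — so only the sign condition on e_{1} e_{2} picks one of the two preimages.


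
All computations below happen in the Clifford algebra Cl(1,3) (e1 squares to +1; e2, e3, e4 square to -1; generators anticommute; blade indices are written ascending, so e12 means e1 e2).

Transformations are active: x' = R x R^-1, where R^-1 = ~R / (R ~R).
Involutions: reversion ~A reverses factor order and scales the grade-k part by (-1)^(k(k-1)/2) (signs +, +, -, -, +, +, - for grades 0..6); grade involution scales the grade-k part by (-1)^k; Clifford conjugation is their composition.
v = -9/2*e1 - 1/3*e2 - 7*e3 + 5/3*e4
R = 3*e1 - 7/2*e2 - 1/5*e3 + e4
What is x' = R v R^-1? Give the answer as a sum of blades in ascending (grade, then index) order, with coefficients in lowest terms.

~R = 3*e1 - 7/2*e2 - 1/5*e3 + e4, and R ~R = -429/100, so R^-1 = ~R / (-429/100).
R v = -266/15 - 67/4*e12 - 219/10*e13 + 19/2*e14 + 733/30*e23 - 11/2*e24 + 20/3*e34
Answer: 25141/858*e1 - 36811/1287*e2 + 6881/1287*e3 + 8495/1287*e4


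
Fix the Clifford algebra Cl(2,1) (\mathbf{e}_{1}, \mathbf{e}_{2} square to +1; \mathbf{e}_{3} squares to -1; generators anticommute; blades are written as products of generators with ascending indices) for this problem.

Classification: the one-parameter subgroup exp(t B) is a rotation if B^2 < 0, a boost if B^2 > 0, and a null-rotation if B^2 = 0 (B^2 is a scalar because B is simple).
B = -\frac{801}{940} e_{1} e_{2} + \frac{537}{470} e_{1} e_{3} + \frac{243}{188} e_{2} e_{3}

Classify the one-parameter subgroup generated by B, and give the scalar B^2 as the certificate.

B^2 term by term: the squares give (-\frac{801}{940})^2*(e_{1} e_{2})^2 + (\frac{537}{470})^2*(e_{1} e_{3})^2 + (\frac{243}{188})^2*(e_{2} e_{3})^2 = \frac{641601}{883600}*(-1) + \frac{288369}{220900}*(+1) + \frac{59049}{35344}*(+1) = \frac{9}{4} (each basis 2-blade squares to minus the product of its generators' squares); cross terms between blades sharing an index anticommute and cancel. So B^2 = \frac{9}{4}.
Answer: boost, certificate B^2 = \frac{9}{4}. Certificate logic: \frac{9}{4} is a conjugation-invariant scalar, so its sign fixes rotation versus boost versus null-rotation outright.


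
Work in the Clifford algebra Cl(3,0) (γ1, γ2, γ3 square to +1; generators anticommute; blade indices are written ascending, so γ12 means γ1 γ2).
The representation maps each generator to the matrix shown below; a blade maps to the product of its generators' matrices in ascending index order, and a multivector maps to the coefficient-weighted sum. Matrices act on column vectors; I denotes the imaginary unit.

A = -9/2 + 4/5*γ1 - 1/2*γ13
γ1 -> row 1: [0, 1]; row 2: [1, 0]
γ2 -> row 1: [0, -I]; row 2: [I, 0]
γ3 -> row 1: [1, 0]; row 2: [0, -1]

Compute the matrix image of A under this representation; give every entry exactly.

Bivector images (products of the table entries): rho(γ13) = rho(γ1)rho(γ3) = row 1: [0, -1]; row 2: [1, 0].
M = (-9/2)*1 + (4/5)*rho(γ1) + (-1/2)*rho(γ13), summed entrywise (1 is the identity matrix):
Answer: row 1: [-9/2, 13/10]; row 2: [3/10, -9/2]


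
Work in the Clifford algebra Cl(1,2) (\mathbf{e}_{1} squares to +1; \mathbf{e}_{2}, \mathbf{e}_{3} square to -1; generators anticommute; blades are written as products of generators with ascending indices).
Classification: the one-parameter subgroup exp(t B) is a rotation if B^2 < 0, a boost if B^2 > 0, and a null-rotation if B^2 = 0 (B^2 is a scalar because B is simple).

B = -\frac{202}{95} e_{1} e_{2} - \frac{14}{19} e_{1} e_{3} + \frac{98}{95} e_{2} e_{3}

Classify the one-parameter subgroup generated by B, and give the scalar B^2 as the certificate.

B^2 term by term: the squares give (-\frac{202}{95})^2*(e_{1} e_{2})^2 + (-\frac{14}{19})^2*(e_{1} e_{3})^2 + (\frac{98}{95})^2*(e_{2} e_{3})^2 = \frac{40804}{9025}*(+1) + \frac{196}{361}*(+1) + \frac{9604}{9025}*(-1) = 4 (each basis 2-blade squares to minus the product of its generators' squares); cross terms between blades sharing an index anticommute and cancel. So B^2 = 4.
Answer: boost, certificate B^2 = 4. Note: conjugating B changes its blade decomposition but never the scalar B^2 = 4, whose sign settles the classification.


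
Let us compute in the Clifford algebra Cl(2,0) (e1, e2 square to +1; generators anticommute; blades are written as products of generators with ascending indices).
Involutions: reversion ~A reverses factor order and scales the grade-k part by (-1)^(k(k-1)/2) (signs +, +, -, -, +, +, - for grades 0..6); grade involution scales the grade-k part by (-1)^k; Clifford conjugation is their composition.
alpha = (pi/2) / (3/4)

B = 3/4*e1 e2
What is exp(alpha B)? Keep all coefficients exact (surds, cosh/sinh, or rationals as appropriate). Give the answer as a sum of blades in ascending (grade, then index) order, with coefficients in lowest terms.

B^2 = (3/4)^2*(e1 e2)^2 = 9/16*(-1) = -9/16 (a basis 2-blade squares to minus the product of its generators' squares).
B^2 = -9/16 — the series telescopes trigonometrically here: l = 3/4, alpha*l = pi/2, so exp(alpha B) = cos(pi/2) + (sin(pi/2)/(3/4))*B = 0 + (4/3)*B.
Answer: e1 e2


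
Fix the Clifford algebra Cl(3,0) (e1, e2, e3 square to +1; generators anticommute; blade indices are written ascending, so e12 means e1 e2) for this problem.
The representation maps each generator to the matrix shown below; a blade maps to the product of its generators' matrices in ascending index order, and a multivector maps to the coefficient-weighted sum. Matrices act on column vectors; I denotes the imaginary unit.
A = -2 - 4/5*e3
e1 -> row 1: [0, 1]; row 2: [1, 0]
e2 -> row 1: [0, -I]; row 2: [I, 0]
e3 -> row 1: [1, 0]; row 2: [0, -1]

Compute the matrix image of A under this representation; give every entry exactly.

M = (-2)*1 + (-4/5)*rho(e3), summed entrywise (1 is the identity matrix):
Answer: row 1: [-14/5, 0]; row 2: [0, -6/5]


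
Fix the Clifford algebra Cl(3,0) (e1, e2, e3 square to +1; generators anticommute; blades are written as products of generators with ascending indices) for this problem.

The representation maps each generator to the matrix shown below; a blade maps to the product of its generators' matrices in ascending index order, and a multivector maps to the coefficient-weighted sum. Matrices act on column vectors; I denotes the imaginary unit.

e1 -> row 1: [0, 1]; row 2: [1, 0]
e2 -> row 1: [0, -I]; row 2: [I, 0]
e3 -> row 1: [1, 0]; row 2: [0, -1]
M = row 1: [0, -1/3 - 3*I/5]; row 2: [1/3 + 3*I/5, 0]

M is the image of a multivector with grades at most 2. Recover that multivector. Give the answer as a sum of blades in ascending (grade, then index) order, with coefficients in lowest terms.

Method: 1, rho(e1), rho(e2), rho(e3) form a trace-orthogonal basis of the 2x2 complex matrices (tr(X Y) = 2 if X = Y, else 0), so M = m0*1 + m1*rho(e1) + m2*rho(e2) + m3*rho(e3) with m0 = tr(M)/2 = 0, m1 = tr(M rho(e1))/2 = 0, m2 = tr(M rho(e2))/2 = 3/5 - I/3, m3 = tr(M rho(e3))/2 = 0.
Multiplying table entries, the bivector images are rho(e1 e2) = I*rho(e3), rho(e1 e3) = -I*rho(e2), rho(e2 e3) = I*rho(e1); with real blade coefficients the real parts of m0..m3 are the coefficients of 1, e1, e2, e3 and the imaginary parts give the bivectors (e2 e3: Im m1, e1 e3: -Im m2, e1 e2: Im m3).
Answer: 3/5*e2 + 1/3*e1 e3


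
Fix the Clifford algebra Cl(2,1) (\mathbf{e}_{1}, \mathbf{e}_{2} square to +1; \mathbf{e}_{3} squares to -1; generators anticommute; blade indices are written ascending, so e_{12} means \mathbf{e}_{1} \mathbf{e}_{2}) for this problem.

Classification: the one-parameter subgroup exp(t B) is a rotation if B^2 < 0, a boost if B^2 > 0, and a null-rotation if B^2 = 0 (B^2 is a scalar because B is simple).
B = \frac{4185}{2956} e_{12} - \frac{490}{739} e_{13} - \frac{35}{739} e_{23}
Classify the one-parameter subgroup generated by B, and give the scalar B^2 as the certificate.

B^2 term by term: the squares give (\frac{4185}{2956})^2*(e_{12})^2 + (-\frac{490}{739})^2*(e_{13})^2 + (-\frac{35}{739})^2*(e_{23})^2 = \frac{17514225}{8737936}*(-1) + \frac{240100}{546121}*(+1) + \frac{1225}{546121}*(+1) = -\frac{25}{16} (each basis 2-blade squares to minus the product of its generators' squares); cross terms between blades sharing an index anticommute and cancel. So B^2 = -\frac{25}{16}.
Answer: rotation, certificate B^2 = -\frac{25}{16}. No conjugation can change B^2 = -\frac{25}{16}; the sign gives the class.


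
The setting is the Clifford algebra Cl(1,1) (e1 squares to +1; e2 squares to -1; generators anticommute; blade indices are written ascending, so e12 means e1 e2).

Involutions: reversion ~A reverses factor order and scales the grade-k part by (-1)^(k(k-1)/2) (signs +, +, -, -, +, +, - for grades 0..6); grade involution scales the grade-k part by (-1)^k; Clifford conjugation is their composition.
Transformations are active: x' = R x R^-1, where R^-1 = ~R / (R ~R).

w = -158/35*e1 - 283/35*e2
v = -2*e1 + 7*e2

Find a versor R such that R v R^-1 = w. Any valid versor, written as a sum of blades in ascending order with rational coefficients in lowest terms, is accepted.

Why this works: both vectors square to -45, so q(v) = q(w) and R = v + w = -228/35*e1 - 38/35*e2 carries v to w — its own direction survives, the complement (v - w)/2 flips.
Answer: -228/35*e1 - 38/35*e2


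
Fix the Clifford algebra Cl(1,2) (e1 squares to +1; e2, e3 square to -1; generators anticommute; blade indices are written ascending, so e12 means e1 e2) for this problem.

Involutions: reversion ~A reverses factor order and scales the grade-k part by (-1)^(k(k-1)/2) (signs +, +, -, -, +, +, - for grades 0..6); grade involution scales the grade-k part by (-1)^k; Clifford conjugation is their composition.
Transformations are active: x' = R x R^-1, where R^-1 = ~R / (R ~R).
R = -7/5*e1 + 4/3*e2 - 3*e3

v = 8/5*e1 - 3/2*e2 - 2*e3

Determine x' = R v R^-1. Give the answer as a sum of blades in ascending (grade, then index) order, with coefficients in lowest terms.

~R = -7/5*e1 + 4/3*e2 - 3*e3, and R ~R = -1984/225, so R^-1 = ~R / (-1984/225).
R v = -156/25 - 1/30*e12 + 38/5*e13 - 43/6*e23
Answer: -4441/1240*e1 + 105/31*e2 - 557/248*e3


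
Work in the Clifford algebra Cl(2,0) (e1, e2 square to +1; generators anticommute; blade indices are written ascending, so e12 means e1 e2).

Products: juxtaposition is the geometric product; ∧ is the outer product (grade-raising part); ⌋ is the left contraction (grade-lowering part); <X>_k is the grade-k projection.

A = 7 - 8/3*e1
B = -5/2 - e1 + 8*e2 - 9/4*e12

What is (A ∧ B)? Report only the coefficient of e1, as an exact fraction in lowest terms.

step 1: -35/2 - 1/3*e1 + 56*e2 - 445/12*e12
Answer: -1/3


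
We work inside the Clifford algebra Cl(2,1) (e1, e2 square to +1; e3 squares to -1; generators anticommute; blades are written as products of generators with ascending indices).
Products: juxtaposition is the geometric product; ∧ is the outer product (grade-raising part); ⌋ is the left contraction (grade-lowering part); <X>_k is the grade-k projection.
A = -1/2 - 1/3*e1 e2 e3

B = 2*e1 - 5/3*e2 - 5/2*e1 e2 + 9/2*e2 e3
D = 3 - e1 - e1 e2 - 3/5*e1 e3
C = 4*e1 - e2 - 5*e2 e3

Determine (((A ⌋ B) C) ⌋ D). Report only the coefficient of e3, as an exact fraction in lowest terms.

step 1: -e1 + 5/6*e2 + 5/4*e1 e2 - 9/4*e2 e3
step 2: 77/12 - 5/4*e1 - 5*e2 - 77/12*e3 - 7/3*e1 e2 - 25/4*e1 e3 - 4*e1 e2 e3
step 3: 263/12 - 227/30*e1 + 5/4*e2 + 3/4*e3 - 77/12*e1 e2 - 77/20*e1 e3
Answer: 3/4
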